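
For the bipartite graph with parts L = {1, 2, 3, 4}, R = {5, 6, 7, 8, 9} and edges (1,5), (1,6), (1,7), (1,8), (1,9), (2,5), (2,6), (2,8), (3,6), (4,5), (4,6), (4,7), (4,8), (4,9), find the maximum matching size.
4 (matching: (1,9), (2,8), (3,6), (4,7); upper bound min(|L|,|R|) = min(4,5) = 4)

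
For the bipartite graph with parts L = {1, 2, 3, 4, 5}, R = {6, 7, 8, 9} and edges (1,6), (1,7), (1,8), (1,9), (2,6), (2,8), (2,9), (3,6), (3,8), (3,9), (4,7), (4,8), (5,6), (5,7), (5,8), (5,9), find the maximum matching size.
4 (matching: (1,9), (2,8), (3,6), (4,7); upper bound min(|L|,|R|) = min(5,4) = 4)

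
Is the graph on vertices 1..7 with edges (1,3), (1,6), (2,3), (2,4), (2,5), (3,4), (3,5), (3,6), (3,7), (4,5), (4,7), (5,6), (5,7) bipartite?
No (odd cycle of length 3: 3 -> 1 -> 6 -> 3)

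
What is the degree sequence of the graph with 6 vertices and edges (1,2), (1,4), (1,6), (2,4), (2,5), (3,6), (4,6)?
[3, 3, 3, 3, 1, 1] (degrees: deg(1)=3, deg(2)=3, deg(3)=1, deg(4)=3, deg(5)=1, deg(6)=3)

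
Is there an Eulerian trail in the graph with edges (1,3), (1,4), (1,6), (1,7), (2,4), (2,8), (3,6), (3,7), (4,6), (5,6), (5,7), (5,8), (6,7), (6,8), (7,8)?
No (4 vertices have odd degree: {3, 4, 5, 7}; Eulerian path requires 0 or 2)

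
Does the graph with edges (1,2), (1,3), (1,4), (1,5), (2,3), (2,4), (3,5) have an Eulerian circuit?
No (2 vertices have odd degree: {2, 3}; Eulerian circuit requires 0)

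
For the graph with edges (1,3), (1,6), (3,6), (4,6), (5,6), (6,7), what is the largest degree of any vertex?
5 (attained at vertex 6)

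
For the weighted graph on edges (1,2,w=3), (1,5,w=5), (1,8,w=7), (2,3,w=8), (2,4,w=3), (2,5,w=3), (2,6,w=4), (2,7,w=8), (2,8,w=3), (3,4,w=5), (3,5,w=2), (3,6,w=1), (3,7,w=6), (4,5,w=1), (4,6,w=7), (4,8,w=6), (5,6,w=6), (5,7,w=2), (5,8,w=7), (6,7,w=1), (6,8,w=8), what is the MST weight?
14 (MST edges: (1,2,w=3), (2,4,w=3), (2,8,w=3), (3,5,w=2), (3,6,w=1), (4,5,w=1), (6,7,w=1); sum of weights 3 + 3 + 3 + 2 + 1 + 1 + 1 = 14)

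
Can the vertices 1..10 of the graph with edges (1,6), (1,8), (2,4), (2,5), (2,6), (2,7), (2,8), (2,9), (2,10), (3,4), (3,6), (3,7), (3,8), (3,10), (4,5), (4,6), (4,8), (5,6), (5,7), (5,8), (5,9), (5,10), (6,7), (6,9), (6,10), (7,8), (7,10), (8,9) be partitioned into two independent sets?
No (odd cycle of length 3: 2 -> 6 -> 4 -> 2)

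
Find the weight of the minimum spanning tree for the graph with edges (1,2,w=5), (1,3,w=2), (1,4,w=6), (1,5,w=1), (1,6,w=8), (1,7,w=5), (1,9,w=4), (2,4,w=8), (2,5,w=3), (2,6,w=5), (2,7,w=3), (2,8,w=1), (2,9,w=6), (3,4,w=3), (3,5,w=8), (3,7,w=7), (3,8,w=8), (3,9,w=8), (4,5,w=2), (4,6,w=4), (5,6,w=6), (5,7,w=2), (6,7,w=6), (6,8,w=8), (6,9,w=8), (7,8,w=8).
19 (MST edges: (1,3,w=2), (1,5,w=1), (1,9,w=4), (2,5,w=3), (2,8,w=1), (4,5,w=2), (4,6,w=4), (5,7,w=2); sum of weights 2 + 1 + 4 + 3 + 1 + 2 + 4 + 2 = 19)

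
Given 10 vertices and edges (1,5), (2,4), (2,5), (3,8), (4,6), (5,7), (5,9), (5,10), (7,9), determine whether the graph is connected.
No, it has 2 components: {1, 2, 4, 5, 6, 7, 9, 10}, {3, 8}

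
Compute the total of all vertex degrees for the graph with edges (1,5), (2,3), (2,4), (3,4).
8 (handshake: sum of degrees = 2|E| = 2 x 4 = 8)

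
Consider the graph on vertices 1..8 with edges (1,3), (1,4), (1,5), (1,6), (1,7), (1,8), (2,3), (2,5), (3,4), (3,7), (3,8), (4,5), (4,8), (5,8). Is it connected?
Yes (BFS from 1 visits [1, 3, 4, 5, 6, 7, 8, 2] — all 8 vertices reached)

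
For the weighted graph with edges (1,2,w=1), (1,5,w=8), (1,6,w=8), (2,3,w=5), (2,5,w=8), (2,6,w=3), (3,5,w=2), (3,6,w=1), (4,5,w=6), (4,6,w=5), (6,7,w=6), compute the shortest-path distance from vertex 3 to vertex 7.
7 (path: 3 -> 6 -> 7; weights 1 + 6 = 7)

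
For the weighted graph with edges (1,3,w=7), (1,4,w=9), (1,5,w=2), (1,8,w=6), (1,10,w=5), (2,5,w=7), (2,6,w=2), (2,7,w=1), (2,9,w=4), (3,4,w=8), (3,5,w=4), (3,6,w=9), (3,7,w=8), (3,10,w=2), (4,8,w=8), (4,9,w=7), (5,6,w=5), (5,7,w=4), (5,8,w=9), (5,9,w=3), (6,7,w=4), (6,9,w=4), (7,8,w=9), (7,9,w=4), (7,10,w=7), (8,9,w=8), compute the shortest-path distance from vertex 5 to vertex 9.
3 (path: 5 -> 9; weights 3 = 3)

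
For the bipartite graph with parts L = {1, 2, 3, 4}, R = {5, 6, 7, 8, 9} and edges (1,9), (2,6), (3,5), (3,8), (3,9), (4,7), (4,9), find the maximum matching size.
4 (matching: (1,9), (2,6), (3,8), (4,7); upper bound min(|L|,|R|) = min(4,5) = 4)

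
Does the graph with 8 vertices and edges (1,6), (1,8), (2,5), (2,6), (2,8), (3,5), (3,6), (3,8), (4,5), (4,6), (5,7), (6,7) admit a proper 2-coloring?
Yes. Partition: {1, 2, 3, 4, 7}, {5, 6, 8}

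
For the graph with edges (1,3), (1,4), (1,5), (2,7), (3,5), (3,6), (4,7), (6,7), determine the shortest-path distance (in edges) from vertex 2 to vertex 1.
3 (path: 2 -> 7 -> 4 -> 1, 3 edges)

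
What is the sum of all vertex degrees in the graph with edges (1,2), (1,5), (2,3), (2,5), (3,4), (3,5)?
12 (handshake: sum of degrees = 2|E| = 2 x 6 = 12)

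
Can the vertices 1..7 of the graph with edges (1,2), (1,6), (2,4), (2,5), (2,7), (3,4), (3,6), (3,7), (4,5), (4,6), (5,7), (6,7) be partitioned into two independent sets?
No (odd cycle of length 3: 5 -> 2 -> 7 -> 5)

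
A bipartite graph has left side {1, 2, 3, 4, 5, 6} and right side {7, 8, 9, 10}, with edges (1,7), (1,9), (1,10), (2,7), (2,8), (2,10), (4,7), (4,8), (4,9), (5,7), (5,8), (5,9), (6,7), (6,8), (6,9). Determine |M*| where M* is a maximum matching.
4 (matching: (1,10), (2,8), (4,9), (5,7); upper bound min(|L|,|R|) = min(6,4) = 4)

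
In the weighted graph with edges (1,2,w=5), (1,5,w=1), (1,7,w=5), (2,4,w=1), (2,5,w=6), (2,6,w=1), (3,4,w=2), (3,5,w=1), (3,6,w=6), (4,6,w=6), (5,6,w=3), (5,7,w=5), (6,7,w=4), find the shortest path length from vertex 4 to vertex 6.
2 (path: 4 -> 2 -> 6; weights 1 + 1 = 2)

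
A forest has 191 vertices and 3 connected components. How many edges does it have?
188 (Each of the 3 component trees on V_i vertices has V_i - 1 edges; summing gives V - C = 191 - 3 = 188)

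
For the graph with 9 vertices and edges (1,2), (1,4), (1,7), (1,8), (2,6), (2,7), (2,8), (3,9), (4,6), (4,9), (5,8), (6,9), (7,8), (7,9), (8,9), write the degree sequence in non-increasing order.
[5, 5, 4, 4, 4, 3, 3, 1, 1] (degrees: deg(1)=4, deg(2)=4, deg(3)=1, deg(4)=3, deg(5)=1, deg(6)=3, deg(7)=4, deg(8)=5, deg(9)=5)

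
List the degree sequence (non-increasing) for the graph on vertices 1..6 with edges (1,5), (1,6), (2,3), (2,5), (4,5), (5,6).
[4, 2, 2, 2, 1, 1] (degrees: deg(1)=2, deg(2)=2, deg(3)=1, deg(4)=1, deg(5)=4, deg(6)=2)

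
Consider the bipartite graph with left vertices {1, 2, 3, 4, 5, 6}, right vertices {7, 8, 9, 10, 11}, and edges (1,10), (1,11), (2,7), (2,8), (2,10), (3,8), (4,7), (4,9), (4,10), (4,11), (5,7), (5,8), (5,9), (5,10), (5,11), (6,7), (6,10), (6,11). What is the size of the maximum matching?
5 (matching: (1,11), (2,10), (3,8), (4,9), (5,7); upper bound min(|L|,|R|) = min(6,5) = 5)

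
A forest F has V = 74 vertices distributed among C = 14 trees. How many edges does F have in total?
60 (Each of the 14 component trees on V_i vertices has V_i - 1 edges; summing gives V - C = 74 - 14 = 60)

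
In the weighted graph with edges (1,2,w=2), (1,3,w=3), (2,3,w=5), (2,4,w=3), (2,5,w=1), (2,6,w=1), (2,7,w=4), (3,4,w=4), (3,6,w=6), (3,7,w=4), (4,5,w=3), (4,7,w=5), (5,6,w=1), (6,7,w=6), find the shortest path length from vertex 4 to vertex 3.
4 (path: 4 -> 3; weights 4 = 4)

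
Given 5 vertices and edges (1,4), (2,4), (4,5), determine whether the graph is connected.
No, it has 2 components: {1, 2, 4, 5}, {3}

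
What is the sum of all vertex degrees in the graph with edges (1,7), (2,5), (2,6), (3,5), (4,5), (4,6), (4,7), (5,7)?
16 (handshake: sum of degrees = 2|E| = 2 x 8 = 16)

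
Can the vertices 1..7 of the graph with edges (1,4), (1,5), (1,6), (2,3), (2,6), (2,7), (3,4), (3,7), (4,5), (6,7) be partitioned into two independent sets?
No (odd cycle of length 3: 4 -> 1 -> 5 -> 4)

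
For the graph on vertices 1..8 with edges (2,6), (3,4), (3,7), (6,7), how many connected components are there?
4 (components: {1}, {2, 3, 4, 6, 7}, {5}, {8})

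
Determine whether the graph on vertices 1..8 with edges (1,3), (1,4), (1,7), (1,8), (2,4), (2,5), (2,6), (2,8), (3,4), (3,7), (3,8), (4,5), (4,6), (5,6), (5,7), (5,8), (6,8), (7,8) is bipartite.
No (odd cycle of length 3: 8 -> 1 -> 7 -> 8)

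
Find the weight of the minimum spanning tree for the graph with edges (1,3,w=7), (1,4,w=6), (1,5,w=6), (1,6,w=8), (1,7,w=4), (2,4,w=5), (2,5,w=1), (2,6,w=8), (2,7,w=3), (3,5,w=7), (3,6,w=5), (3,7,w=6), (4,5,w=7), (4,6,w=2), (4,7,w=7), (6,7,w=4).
19 (MST edges: (1,7,w=4), (2,5,w=1), (2,7,w=3), (3,6,w=5), (4,6,w=2), (6,7,w=4); sum of weights 4 + 1 + 3 + 5 + 2 + 4 = 19)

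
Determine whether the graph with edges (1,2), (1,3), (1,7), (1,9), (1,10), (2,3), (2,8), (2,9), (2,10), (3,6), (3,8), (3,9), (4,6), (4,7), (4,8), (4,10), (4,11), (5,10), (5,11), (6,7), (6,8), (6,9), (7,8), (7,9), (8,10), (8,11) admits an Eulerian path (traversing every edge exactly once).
No (10 vertices have odd degree: {1, 2, 3, 4, 6, 7, 8, 9, 10, 11}; Eulerian path requires 0 or 2)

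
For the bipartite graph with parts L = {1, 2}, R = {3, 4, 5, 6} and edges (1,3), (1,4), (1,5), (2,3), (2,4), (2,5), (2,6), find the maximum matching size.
2 (matching: (1,5), (2,6); upper bound min(|L|,|R|) = min(2,4) = 2)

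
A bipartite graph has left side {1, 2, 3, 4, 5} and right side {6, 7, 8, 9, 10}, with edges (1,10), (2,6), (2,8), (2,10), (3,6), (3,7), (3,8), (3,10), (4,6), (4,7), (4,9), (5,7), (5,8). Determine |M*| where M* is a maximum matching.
5 (matching: (1,10), (2,8), (3,6), (4,9), (5,7); upper bound min(|L|,|R|) = min(5,5) = 5)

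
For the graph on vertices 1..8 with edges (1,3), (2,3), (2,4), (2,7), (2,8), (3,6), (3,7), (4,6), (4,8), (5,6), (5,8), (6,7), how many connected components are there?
1 (components: {1, 2, 3, 4, 5, 6, 7, 8})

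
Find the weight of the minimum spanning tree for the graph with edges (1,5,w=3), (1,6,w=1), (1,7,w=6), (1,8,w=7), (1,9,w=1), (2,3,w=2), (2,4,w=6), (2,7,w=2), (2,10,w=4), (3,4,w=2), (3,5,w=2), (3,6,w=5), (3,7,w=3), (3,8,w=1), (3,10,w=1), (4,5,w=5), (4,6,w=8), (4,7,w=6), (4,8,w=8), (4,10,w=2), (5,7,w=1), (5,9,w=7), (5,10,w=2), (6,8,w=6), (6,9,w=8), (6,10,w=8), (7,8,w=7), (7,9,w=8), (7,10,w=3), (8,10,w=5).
14 (MST edges: (1,5,w=3), (1,6,w=1), (1,9,w=1), (2,3,w=2), (2,7,w=2), (3,4,w=2), (3,8,w=1), (3,10,w=1), (5,7,w=1); sum of weights 3 + 1 + 1 + 2 + 2 + 2 + 1 + 1 + 1 = 14)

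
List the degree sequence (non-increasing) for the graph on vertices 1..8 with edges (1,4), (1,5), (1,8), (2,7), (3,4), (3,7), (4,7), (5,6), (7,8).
[4, 3, 3, 2, 2, 2, 1, 1] (degrees: deg(1)=3, deg(2)=1, deg(3)=2, deg(4)=3, deg(5)=2, deg(6)=1, deg(7)=4, deg(8)=2)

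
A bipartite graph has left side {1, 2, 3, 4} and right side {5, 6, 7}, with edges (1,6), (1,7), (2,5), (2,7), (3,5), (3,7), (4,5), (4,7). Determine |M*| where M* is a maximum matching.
3 (matching: (1,6), (2,7), (3,5); upper bound min(|L|,|R|) = min(4,3) = 3)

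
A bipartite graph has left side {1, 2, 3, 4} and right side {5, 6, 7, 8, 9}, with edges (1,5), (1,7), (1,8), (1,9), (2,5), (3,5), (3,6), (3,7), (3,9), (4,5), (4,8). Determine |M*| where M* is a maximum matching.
4 (matching: (1,9), (2,5), (3,7), (4,8); upper bound min(|L|,|R|) = min(4,5) = 4)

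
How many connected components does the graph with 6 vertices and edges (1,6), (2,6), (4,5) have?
3 (components: {1, 2, 6}, {3}, {4, 5})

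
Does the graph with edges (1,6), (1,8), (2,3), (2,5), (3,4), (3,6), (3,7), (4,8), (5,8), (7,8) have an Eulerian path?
Yes — and in fact it has an Eulerian circuit (the graph is connected and all 8 vertices have even degree)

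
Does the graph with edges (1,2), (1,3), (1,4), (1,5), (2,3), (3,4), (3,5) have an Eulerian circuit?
Yes (the graph is connected and all 5 vertices have even degree)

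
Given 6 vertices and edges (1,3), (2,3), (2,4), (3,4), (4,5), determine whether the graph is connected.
No, it has 2 components: {1, 2, 3, 4, 5}, {6}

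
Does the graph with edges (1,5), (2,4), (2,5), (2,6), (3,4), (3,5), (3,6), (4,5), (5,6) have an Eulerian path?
No (6 vertices have odd degree: {1, 2, 3, 4, 5, 6}; Eulerian path requires 0 or 2)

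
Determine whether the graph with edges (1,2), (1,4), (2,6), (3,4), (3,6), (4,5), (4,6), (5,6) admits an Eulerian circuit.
Yes (the graph is connected and all 6 vertices have even degree)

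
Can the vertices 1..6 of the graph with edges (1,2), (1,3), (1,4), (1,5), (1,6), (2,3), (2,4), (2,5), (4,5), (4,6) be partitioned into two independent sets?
No (odd cycle of length 3: 6 -> 1 -> 4 -> 6)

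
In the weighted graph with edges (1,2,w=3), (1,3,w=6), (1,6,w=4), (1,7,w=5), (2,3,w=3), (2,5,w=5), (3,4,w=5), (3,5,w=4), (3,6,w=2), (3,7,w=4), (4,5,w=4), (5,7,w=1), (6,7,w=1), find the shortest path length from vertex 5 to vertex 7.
1 (path: 5 -> 7; weights 1 = 1)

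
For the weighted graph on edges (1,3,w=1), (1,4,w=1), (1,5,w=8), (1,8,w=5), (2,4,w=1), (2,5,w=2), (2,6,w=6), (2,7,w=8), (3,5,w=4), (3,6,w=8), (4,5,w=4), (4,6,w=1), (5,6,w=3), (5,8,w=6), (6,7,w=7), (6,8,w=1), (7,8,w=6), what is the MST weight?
13 (MST edges: (1,3,w=1), (1,4,w=1), (2,4,w=1), (2,5,w=2), (4,6,w=1), (6,8,w=1), (7,8,w=6); sum of weights 1 + 1 + 1 + 2 + 1 + 1 + 6 = 13)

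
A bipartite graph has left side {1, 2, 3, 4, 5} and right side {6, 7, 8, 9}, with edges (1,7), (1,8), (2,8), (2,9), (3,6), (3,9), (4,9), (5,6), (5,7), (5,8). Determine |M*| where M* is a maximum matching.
4 (matching: (1,8), (2,9), (3,6), (5,7); upper bound min(|L|,|R|) = min(5,4) = 4)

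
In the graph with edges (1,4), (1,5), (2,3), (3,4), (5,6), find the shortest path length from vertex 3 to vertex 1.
2 (path: 3 -> 4 -> 1, 2 edges)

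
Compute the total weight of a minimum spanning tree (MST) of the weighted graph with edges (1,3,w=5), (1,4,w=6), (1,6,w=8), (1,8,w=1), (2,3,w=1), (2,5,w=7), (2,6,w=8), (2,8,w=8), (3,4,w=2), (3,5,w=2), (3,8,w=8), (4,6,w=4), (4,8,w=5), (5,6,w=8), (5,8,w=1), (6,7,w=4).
15 (MST edges: (1,8,w=1), (2,3,w=1), (3,4,w=2), (3,5,w=2), (4,6,w=4), (5,8,w=1), (6,7,w=4); sum of weights 1 + 1 + 2 + 2 + 4 + 1 + 4 = 15)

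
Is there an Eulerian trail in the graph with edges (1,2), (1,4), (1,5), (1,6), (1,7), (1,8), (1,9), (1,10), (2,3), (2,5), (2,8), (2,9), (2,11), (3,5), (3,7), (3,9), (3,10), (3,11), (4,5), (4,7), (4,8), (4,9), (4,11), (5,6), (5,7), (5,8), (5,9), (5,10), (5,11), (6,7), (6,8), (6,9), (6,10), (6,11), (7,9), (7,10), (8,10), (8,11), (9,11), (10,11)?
No (4 vertices have odd degree: {6, 7, 8, 10}; Eulerian path requires 0 or 2)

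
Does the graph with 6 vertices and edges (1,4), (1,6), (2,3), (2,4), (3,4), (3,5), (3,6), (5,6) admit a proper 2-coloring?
No (odd cycle of length 3: 2 -> 4 -> 3 -> 2)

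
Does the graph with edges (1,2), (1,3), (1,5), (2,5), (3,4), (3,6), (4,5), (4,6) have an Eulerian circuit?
No (4 vertices have odd degree: {1, 3, 4, 5}; Eulerian circuit requires 0)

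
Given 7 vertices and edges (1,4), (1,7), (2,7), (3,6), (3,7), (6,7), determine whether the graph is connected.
No, it has 2 components: {1, 2, 3, 4, 6, 7}, {5}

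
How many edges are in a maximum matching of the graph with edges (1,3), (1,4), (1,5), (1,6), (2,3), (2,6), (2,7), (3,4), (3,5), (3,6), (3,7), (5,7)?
3 (matching: (1,5), (2,7), (3,6); upper bound floor(n/2) = floor(7/2) = 3)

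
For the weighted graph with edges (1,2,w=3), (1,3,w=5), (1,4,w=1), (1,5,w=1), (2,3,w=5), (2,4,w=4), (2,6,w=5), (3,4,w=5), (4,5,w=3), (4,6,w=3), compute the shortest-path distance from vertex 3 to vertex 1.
5 (path: 3 -> 1; weights 5 = 5)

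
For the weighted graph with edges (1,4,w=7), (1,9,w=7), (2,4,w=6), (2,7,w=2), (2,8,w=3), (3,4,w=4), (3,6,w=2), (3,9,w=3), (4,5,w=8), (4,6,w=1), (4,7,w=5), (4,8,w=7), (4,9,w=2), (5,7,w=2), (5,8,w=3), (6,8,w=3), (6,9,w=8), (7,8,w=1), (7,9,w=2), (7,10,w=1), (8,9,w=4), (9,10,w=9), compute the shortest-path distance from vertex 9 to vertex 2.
4 (path: 9 -> 7 -> 2; weights 2 + 2 = 4)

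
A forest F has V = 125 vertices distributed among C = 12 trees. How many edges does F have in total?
113 (Each of the 12 component trees on V_i vertices has V_i - 1 edges; summing gives V - C = 125 - 12 = 113)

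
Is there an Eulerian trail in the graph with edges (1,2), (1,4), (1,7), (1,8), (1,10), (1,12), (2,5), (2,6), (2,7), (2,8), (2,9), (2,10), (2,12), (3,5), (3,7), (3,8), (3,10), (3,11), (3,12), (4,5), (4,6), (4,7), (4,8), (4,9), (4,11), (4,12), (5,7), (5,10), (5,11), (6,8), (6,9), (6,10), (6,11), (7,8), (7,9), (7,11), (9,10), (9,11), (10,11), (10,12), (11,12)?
Yes — and in fact it has an Eulerian circuit (the graph is connected and all 12 vertices have even degree)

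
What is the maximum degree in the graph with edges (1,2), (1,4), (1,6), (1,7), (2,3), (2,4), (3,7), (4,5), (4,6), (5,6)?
4 (attained at vertices 1, 4)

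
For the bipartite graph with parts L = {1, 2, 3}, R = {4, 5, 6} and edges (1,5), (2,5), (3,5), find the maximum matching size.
1 (matching: (1,5); upper bound min(|L|,|R|) = min(3,3) = 3)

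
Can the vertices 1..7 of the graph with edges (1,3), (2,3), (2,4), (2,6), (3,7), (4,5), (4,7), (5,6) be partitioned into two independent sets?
Yes. Partition: {1, 2, 5, 7}, {3, 4, 6}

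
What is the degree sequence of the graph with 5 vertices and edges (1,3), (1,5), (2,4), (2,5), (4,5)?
[3, 2, 2, 2, 1] (degrees: deg(1)=2, deg(2)=2, deg(3)=1, deg(4)=2, deg(5)=3)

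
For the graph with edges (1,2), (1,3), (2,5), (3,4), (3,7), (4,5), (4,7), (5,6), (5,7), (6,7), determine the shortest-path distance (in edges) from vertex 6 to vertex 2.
2 (path: 6 -> 5 -> 2, 2 edges)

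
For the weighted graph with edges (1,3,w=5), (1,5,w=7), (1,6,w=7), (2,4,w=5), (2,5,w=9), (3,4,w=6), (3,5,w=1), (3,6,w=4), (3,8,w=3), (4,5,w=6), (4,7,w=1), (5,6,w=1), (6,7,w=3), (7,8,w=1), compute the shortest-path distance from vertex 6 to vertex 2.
9 (path: 6 -> 7 -> 4 -> 2; weights 3 + 1 + 5 = 9)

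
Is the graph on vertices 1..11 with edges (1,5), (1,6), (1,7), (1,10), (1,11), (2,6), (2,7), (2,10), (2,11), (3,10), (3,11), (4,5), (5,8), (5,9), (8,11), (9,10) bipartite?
Yes. Partition: {1, 2, 3, 4, 8, 9}, {5, 6, 7, 10, 11}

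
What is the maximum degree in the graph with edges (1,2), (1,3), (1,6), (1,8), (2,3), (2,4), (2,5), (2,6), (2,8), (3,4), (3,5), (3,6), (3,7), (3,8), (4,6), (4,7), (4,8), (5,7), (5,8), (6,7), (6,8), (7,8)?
7 (attained at vertices 3, 8)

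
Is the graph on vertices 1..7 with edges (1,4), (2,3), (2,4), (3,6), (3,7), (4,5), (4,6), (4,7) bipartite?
Yes. Partition: {1, 2, 5, 6, 7}, {3, 4}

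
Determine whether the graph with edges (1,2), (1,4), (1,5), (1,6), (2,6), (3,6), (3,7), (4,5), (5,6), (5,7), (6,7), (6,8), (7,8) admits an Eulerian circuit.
Yes (the graph is connected and all 8 vertices have even degree)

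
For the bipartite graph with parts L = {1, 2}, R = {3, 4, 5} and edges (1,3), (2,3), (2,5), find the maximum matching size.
2 (matching: (1,3), (2,5); upper bound min(|L|,|R|) = min(2,3) = 2)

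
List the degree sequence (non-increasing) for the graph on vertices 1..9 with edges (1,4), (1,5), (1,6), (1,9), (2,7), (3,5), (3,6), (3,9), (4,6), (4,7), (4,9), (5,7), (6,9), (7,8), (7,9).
[5, 5, 4, 4, 4, 3, 3, 1, 1] (degrees: deg(1)=4, deg(2)=1, deg(3)=3, deg(4)=4, deg(5)=3, deg(6)=4, deg(7)=5, deg(8)=1, deg(9)=5)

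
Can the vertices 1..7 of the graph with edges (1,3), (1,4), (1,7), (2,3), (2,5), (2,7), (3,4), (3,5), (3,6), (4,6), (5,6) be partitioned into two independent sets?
No (odd cycle of length 3: 3 -> 1 -> 4 -> 3)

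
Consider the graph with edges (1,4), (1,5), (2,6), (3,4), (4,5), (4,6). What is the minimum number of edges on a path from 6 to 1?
2 (path: 6 -> 4 -> 1, 2 edges)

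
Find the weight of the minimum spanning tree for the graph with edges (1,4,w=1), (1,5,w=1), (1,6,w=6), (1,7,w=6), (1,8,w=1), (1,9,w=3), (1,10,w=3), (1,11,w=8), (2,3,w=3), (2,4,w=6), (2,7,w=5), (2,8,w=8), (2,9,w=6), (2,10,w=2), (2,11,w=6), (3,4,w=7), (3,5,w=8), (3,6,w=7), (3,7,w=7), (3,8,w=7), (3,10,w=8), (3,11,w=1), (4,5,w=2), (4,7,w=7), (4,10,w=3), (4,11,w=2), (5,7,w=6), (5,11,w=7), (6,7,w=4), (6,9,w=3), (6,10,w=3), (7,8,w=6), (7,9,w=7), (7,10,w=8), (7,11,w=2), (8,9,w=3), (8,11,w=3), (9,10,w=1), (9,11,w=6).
17 (MST edges: (1,4,w=1), (1,5,w=1), (1,8,w=1), (1,9,w=3), (2,10,w=2), (3,11,w=1), (4,11,w=2), (6,9,w=3), (7,11,w=2), (9,10,w=1); sum of weights 1 + 1 + 1 + 3 + 2 + 1 + 2 + 3 + 2 + 1 = 17)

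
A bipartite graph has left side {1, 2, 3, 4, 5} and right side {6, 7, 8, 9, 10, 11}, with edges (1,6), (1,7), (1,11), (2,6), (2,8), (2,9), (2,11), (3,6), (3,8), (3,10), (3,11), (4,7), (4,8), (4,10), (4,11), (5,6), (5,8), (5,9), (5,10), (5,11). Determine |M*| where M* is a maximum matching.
5 (matching: (1,11), (2,9), (3,10), (4,7), (5,8); upper bound min(|L|,|R|) = min(5,6) = 5)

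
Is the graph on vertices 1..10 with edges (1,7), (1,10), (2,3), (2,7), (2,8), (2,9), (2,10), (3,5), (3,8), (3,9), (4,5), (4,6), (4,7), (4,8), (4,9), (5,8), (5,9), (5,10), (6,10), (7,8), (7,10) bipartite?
No (odd cycle of length 3: 10 -> 1 -> 7 -> 10)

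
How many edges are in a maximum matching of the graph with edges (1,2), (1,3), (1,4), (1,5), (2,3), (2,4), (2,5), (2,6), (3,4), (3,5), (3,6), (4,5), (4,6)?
3 (matching: (1,5), (2,3), (4,6); upper bound floor(n/2) = floor(6/2) = 3)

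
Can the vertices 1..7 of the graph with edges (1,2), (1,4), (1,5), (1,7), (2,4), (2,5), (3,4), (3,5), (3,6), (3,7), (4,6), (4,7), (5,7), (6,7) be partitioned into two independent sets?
No (odd cycle of length 3: 5 -> 1 -> 7 -> 5)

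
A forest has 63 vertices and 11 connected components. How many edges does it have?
52 (Each of the 11 component trees on V_i vertices has V_i - 1 edges; summing gives V - C = 63 - 11 = 52)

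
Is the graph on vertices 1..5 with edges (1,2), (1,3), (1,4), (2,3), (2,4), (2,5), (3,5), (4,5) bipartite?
No (odd cycle of length 3: 4 -> 1 -> 2 -> 4)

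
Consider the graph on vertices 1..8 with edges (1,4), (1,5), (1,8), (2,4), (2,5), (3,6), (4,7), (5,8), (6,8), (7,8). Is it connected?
Yes (BFS from 1 visits [1, 4, 5, 8, 2, 7, 6, 3] — all 8 vertices reached)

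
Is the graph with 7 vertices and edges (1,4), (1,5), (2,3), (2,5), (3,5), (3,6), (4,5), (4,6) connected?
No, it has 2 components: {1, 2, 3, 4, 5, 6}, {7}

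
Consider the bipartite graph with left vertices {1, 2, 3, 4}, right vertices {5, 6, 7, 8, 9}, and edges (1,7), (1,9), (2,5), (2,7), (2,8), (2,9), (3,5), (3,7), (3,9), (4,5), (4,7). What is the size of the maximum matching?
4 (matching: (1,9), (2,8), (3,7), (4,5); upper bound min(|L|,|R|) = min(4,5) = 4)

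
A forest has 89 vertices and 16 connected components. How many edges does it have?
73 (Each of the 16 component trees on V_i vertices has V_i - 1 edges; summing gives V - C = 89 - 16 = 73)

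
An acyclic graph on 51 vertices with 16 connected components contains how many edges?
35 (Each of the 16 component trees on V_i vertices has V_i - 1 edges; summing gives V - C = 51 - 16 = 35)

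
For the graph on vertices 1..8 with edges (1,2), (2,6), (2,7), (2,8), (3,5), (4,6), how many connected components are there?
2 (components: {1, 2, 4, 6, 7, 8}, {3, 5})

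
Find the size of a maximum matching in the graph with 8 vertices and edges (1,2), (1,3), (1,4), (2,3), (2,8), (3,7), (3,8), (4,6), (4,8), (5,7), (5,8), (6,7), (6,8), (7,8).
4 (matching: (1,3), (2,8), (4,6), (5,7); upper bound floor(n/2) = floor(8/2) = 4)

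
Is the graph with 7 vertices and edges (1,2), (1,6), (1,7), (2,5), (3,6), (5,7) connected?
No, it has 2 components: {1, 2, 3, 5, 6, 7}, {4}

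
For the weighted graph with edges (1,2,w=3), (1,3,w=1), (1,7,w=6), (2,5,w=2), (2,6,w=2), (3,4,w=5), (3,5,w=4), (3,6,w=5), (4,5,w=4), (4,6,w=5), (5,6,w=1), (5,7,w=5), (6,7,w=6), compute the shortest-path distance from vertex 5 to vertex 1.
5 (path: 5 -> 3 -> 1; weights 4 + 1 = 5)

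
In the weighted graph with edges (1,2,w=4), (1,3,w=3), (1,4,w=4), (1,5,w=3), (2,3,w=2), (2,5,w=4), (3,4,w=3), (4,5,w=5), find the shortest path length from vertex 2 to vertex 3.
2 (path: 2 -> 3; weights 2 = 2)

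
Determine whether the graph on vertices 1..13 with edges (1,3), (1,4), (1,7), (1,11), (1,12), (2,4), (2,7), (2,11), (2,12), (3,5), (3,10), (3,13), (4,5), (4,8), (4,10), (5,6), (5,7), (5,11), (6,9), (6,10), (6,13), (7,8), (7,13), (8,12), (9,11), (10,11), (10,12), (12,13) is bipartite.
Yes. Partition: {1, 2, 5, 8, 9, 10, 13}, {3, 4, 6, 7, 11, 12}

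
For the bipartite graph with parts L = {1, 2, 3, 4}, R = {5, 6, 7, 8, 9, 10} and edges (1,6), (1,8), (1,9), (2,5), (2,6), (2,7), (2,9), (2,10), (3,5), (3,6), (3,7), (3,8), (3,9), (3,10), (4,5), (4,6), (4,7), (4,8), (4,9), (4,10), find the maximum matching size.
4 (matching: (1,9), (2,10), (3,8), (4,7); upper bound min(|L|,|R|) = min(4,6) = 4)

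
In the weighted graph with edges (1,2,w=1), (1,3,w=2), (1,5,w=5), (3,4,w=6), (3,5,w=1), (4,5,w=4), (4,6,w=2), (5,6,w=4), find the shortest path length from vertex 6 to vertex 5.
4 (path: 6 -> 5; weights 4 = 4)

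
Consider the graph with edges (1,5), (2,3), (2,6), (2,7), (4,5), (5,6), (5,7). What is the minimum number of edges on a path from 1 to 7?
2 (path: 1 -> 5 -> 7, 2 edges)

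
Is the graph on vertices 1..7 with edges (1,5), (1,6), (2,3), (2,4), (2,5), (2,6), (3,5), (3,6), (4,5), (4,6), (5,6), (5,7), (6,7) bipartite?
No (odd cycle of length 3: 5 -> 1 -> 6 -> 5)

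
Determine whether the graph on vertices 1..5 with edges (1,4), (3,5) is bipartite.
Yes. Partition: {1, 2, 3}, {4, 5}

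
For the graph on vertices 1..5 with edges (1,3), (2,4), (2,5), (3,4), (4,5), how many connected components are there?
1 (components: {1, 2, 3, 4, 5})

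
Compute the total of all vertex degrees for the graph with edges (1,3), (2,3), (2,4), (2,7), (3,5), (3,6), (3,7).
14 (handshake: sum of degrees = 2|E| = 2 x 7 = 14)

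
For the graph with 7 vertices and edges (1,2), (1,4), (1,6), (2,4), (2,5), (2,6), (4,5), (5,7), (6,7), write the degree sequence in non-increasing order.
[4, 3, 3, 3, 3, 2, 0] (degrees: deg(1)=3, deg(2)=4, deg(3)=0, deg(4)=3, deg(5)=3, deg(6)=3, deg(7)=2)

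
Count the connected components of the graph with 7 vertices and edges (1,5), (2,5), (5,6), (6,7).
3 (components: {1, 2, 5, 6, 7}, {3}, {4})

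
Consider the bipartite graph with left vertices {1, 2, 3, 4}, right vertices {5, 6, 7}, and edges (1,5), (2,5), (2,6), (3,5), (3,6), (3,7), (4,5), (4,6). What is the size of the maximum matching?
3 (matching: (1,5), (2,6), (3,7); upper bound min(|L|,|R|) = min(4,3) = 3)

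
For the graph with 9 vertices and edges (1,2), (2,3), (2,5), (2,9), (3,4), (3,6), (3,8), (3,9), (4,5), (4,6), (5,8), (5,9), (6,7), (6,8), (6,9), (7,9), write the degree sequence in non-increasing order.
[5, 5, 5, 4, 4, 3, 3, 2, 1] (degrees: deg(1)=1, deg(2)=4, deg(3)=5, deg(4)=3, deg(5)=4, deg(6)=5, deg(7)=2, deg(8)=3, deg(9)=5)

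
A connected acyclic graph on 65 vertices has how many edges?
64 (A tree on V vertices has V - 1 edges, so 65 - 1 = 64)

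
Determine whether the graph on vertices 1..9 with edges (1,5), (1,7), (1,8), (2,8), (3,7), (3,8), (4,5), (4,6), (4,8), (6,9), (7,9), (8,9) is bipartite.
Yes. Partition: {1, 2, 3, 4, 9}, {5, 6, 7, 8}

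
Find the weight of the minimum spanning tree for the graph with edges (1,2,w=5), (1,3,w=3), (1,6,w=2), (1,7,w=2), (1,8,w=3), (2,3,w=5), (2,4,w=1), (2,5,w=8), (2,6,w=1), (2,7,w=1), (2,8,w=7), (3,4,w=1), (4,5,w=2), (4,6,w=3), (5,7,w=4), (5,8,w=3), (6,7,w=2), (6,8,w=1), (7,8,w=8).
9 (MST edges: (1,6,w=2), (2,4,w=1), (2,6,w=1), (2,7,w=1), (3,4,w=1), (4,5,w=2), (6,8,w=1); sum of weights 2 + 1 + 1 + 1 + 1 + 2 + 1 = 9)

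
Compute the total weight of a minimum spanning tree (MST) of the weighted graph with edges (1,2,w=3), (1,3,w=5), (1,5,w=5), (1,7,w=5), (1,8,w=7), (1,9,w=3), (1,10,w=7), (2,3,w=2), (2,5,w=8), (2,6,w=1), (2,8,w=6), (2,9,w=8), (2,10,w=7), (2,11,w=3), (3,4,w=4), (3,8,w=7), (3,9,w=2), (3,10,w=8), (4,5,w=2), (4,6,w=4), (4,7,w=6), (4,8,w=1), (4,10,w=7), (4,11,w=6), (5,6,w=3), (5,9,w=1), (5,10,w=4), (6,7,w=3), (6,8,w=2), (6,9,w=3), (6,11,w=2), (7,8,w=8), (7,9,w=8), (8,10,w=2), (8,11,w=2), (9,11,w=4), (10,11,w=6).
19 (MST edges: (1,2,w=3), (2,3,w=2), (2,6,w=1), (3,9,w=2), (4,5,w=2), (4,8,w=1), (5,9,w=1), (6,7,w=3), (6,11,w=2), (8,10,w=2); sum of weights 3 + 2 + 1 + 2 + 2 + 1 + 1 + 3 + 2 + 2 = 19)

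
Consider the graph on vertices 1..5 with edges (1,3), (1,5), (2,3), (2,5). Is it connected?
No, it has 2 components: {1, 2, 3, 5}, {4}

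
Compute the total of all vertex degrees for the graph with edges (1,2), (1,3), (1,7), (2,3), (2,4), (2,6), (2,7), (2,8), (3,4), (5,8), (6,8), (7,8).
24 (handshake: sum of degrees = 2|E| = 2 x 12 = 24)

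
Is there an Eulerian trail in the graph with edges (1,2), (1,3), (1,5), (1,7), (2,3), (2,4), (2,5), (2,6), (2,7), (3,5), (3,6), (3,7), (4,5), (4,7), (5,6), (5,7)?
No (4 vertices have odd degree: {3, 4, 6, 7}; Eulerian path requires 0 or 2)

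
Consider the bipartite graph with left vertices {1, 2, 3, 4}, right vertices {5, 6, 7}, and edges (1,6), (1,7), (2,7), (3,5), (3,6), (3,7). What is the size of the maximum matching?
3 (matching: (1,6), (2,7), (3,5); upper bound min(|L|,|R|) = min(4,3) = 3)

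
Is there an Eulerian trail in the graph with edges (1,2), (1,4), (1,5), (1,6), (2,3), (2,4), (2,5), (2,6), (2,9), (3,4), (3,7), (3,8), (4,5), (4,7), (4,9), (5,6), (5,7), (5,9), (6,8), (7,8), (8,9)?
Yes — and in fact it has an Eulerian circuit (the graph is connected and all 9 vertices have even degree)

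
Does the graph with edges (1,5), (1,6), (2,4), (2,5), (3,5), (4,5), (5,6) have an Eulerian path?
Yes (the graph is connected and exactly 2 vertices have odd degree: {3, 5}; any Eulerian path must start and end at those)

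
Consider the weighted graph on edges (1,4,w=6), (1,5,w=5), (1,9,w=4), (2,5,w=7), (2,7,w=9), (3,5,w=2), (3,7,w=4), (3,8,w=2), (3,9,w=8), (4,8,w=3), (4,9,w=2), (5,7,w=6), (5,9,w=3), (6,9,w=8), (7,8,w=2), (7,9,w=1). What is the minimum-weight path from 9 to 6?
8 (path: 9 -> 6; weights 8 = 8)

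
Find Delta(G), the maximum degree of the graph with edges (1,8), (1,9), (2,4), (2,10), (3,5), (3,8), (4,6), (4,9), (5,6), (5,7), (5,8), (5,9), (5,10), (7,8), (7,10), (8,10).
6 (attained at vertex 5)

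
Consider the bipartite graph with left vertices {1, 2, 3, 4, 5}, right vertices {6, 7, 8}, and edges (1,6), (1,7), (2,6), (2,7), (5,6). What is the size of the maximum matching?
2 (matching: (1,7), (2,6); upper bound min(|L|,|R|) = min(5,3) = 3)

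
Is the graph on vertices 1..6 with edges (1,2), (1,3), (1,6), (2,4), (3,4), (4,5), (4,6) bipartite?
Yes. Partition: {1, 4}, {2, 3, 5, 6}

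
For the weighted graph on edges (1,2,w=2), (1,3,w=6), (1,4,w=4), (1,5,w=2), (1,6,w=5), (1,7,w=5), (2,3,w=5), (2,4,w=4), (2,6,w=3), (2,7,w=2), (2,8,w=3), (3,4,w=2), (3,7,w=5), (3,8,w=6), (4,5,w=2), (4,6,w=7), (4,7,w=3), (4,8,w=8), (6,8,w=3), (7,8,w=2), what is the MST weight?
15 (MST edges: (1,2,w=2), (1,5,w=2), (2,6,w=3), (2,7,w=2), (3,4,w=2), (4,5,w=2), (7,8,w=2); sum of weights 2 + 2 + 3 + 2 + 2 + 2 + 2 = 15)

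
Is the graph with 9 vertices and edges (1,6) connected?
No, it has 8 components: {1, 6}, {2}, {3}, {4}, {5}, {7}, {8}, {9}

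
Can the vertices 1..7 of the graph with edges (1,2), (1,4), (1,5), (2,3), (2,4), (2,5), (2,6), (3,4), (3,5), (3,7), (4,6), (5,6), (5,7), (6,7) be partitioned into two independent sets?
No (odd cycle of length 3: 2 -> 1 -> 5 -> 2)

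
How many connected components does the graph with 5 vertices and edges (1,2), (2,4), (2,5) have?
2 (components: {1, 2, 4, 5}, {3})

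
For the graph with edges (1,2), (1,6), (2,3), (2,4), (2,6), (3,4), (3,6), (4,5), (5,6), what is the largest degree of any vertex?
4 (attained at vertices 2, 6)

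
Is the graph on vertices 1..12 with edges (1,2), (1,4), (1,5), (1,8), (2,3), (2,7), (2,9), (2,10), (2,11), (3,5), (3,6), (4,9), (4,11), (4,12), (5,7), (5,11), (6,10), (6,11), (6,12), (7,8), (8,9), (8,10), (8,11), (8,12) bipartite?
Yes. Partition: {1, 3, 7, 9, 10, 11, 12}, {2, 4, 5, 6, 8}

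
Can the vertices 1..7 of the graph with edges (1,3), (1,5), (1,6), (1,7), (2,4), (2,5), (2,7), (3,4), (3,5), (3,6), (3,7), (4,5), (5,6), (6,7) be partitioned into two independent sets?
No (odd cycle of length 3: 6 -> 1 -> 3 -> 6)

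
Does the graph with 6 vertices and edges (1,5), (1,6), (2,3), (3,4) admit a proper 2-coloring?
Yes. Partition: {1, 2, 4}, {3, 5, 6}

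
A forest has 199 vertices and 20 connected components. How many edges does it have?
179 (Each of the 20 component trees on V_i vertices has V_i - 1 edges; summing gives V - C = 199 - 20 = 179)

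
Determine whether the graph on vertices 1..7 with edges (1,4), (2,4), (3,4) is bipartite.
Yes. Partition: {1, 2, 3, 5, 6, 7}, {4}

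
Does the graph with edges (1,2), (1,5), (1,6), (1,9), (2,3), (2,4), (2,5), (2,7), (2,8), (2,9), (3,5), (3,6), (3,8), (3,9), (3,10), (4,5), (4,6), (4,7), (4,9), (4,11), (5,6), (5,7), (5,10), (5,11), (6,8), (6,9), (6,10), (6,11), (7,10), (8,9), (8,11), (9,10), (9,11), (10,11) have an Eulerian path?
Yes (the graph is connected and exactly 2 vertices have odd degree: {2, 8}; any Eulerian path must start and end at those)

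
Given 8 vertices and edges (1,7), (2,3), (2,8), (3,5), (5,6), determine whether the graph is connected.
No, it has 3 components: {1, 7}, {2, 3, 5, 6, 8}, {4}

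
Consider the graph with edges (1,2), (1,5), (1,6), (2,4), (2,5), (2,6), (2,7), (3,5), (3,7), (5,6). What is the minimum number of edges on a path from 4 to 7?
2 (path: 4 -> 2 -> 7, 2 edges)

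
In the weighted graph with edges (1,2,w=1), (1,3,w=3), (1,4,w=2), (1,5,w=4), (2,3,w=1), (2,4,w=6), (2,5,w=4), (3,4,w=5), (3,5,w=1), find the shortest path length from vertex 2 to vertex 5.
2 (path: 2 -> 3 -> 5; weights 1 + 1 = 2)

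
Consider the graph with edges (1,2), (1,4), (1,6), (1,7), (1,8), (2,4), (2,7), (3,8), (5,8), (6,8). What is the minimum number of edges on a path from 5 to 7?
3 (path: 5 -> 8 -> 1 -> 7, 3 edges)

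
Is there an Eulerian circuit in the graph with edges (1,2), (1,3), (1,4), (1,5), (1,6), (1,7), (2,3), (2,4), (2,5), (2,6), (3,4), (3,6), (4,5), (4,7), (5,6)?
No (2 vertices have odd degree: {2, 4}; Eulerian circuit requires 0)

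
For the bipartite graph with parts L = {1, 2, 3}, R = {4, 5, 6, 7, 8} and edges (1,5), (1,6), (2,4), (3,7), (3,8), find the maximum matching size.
3 (matching: (1,6), (2,4), (3,8); upper bound min(|L|,|R|) = min(3,5) = 3)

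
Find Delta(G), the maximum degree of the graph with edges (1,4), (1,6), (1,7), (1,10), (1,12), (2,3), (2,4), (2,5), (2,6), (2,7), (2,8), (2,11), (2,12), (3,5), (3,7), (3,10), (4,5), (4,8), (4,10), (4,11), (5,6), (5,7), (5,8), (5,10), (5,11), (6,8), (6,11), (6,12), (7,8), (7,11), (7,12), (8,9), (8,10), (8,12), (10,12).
8 (attained at vertices 2, 5, 8)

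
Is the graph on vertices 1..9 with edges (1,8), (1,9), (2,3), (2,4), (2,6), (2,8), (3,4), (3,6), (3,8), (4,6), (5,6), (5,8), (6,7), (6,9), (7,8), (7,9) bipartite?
No (odd cycle of length 5: 2 -> 8 -> 1 -> 9 -> 6 -> 2)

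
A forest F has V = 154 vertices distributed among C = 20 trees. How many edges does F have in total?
134 (Each of the 20 component trees on V_i vertices has V_i - 1 edges; summing gives V - C = 154 - 20 = 134)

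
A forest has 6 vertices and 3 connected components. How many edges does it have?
3 (Each of the 3 component trees on V_i vertices has V_i - 1 edges; summing gives V - C = 6 - 3 = 3)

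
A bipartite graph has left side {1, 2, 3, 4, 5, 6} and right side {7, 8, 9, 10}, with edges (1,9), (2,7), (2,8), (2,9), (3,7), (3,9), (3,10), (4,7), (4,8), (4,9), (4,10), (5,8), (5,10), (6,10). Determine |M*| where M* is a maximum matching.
4 (matching: (1,9), (2,8), (3,10), (4,7); upper bound min(|L|,|R|) = min(6,4) = 4)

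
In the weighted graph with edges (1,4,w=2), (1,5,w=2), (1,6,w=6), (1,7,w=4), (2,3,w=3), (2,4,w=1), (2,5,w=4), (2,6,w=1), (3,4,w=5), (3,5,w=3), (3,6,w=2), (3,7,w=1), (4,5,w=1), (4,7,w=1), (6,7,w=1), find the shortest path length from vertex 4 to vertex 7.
1 (path: 4 -> 7; weights 1 = 1)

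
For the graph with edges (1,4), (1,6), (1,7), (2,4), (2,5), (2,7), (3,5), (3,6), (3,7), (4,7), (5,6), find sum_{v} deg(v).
22 (handshake: sum of degrees = 2|E| = 2 x 11 = 22)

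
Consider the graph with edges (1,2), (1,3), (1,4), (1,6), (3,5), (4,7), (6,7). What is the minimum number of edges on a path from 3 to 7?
3 (path: 3 -> 1 -> 6 -> 7, 3 edges)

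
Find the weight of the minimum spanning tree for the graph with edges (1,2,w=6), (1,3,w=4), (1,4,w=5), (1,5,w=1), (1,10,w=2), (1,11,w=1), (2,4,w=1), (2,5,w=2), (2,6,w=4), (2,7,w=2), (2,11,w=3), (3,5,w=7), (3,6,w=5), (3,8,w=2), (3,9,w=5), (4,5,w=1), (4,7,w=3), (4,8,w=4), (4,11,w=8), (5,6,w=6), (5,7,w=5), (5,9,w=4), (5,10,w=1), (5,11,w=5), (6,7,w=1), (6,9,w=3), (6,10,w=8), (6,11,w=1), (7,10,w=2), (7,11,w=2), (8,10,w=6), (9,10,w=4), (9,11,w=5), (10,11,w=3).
16 (MST edges: (1,3,w=4), (1,5,w=1), (1,11,w=1), (2,4,w=1), (3,8,w=2), (4,5,w=1), (5,10,w=1), (6,7,w=1), (6,9,w=3), (6,11,w=1); sum of weights 4 + 1 + 1 + 1 + 2 + 1 + 1 + 1 + 3 + 1 = 16)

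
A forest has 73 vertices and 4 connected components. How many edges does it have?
69 (Each of the 4 component trees on V_i vertices has V_i - 1 edges; summing gives V - C = 73 - 4 = 69)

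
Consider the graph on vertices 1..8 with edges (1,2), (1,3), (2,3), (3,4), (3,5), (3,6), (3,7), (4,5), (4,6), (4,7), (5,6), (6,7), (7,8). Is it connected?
Yes (BFS from 1 visits [1, 2, 3, 4, 5, 6, 7, 8] — all 8 vertices reached)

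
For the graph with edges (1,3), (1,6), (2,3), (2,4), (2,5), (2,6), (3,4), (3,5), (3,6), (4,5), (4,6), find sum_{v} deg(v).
22 (handshake: sum of degrees = 2|E| = 2 x 11 = 22)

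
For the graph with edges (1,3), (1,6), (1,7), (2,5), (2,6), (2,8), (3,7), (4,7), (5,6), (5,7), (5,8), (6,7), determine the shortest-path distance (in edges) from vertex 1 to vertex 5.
2 (path: 1 -> 7 -> 5, 2 edges)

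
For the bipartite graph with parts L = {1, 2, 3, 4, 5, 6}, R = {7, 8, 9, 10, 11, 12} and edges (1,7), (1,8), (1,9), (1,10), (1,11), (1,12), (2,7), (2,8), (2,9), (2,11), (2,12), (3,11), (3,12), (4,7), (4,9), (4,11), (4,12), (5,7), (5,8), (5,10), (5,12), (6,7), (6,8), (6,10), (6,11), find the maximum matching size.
6 (matching: (1,12), (2,7), (3,11), (4,9), (5,10), (6,8); upper bound min(|L|,|R|) = min(6,6) = 6)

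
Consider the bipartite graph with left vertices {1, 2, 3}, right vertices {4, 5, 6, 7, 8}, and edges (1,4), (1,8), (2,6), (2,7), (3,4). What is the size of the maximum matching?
3 (matching: (1,8), (2,7), (3,4); upper bound min(|L|,|R|) = min(3,5) = 3)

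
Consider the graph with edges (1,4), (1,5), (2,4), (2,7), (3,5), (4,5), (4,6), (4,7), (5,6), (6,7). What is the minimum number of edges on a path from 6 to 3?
2 (path: 6 -> 5 -> 3, 2 edges)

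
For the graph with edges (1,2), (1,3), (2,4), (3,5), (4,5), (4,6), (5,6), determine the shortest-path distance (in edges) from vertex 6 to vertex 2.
2 (path: 6 -> 4 -> 2, 2 edges)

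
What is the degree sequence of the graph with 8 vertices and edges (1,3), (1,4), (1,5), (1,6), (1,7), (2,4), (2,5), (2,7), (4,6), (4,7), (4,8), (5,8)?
[5, 5, 3, 3, 3, 2, 2, 1] (degrees: deg(1)=5, deg(2)=3, deg(3)=1, deg(4)=5, deg(5)=3, deg(6)=2, deg(7)=3, deg(8)=2)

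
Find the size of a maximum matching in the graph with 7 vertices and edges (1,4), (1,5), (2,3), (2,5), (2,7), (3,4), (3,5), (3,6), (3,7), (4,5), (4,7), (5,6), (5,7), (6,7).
3 (matching: (2,3), (4,7), (5,6); upper bound floor(n/2) = floor(7/2) = 3)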